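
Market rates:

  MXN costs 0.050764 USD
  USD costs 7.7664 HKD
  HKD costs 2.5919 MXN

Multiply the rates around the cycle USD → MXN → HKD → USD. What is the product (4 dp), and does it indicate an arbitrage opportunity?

0.9786 (arbitrage exists)

Around USD → MXN → HKD → USD: 1 ÷ 0.050764 ÷ 2.5919 ÷ 7.7664 = 0.978602
Product < 1; profitable direction is USD → HKD → MXN → USD.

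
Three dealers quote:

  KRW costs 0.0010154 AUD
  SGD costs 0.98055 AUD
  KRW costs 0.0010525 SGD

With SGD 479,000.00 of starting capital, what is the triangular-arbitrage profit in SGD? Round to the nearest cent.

Profit: SGD 7,844.43

Profitable loop is SGD → AUD → KRW → SGD:
SGD 479,000.00 × 0.98055 = AUD 469,683.45
AUD 469,683.45 ÷ 0.0010154 = KRW 462,560,026
KRW 462,560,026 × 0.0010525 = SGD 486,844.43
Profit = SGD 486,844.43 − SGD 479,000.00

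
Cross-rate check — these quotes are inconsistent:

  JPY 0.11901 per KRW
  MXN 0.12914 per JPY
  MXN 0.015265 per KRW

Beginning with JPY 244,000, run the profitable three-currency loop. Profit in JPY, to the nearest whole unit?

Profitable loop is JPY → MXN → KRW → JPY:
JPY 244,000 × 0.12914 = MXN 31,510.16
MXN 31,510.16 ÷ 0.015265 = KRW 2,064,210
KRW 2,064,210 × 0.11901 = JPY 245,662
Profit = JPY 245,662 − JPY 244,000

Profit: JPY 1,662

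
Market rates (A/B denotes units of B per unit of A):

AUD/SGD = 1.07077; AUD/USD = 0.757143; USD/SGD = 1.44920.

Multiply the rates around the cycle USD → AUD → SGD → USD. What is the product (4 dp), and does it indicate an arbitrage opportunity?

0.9759 (arbitrage exists)

Around USD → AUD → SGD → USD: 1 ÷ 0.757143 × 1.07077 ÷ 1.44920 = 0.975865
Product < 1; profitable direction is USD → SGD → AUD → USD.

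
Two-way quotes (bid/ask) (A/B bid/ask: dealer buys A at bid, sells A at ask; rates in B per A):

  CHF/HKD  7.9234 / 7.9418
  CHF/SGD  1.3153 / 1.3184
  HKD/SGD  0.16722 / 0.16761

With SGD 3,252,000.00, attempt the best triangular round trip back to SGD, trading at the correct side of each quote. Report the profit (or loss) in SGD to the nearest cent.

Net profit: SGD 16,158.74

Best loop SGD → CHF → HKD → SGD:
SGD 3,252,000.00 ÷ 1.3184 (buy CHF at ask) = CHF 2,466,626.21
CHF 2,466,626.21 × 7.9234 (sell CHF at bid) = HKD 19,544,066.14
HKD 19,544,066.14 × 0.16722 (sell HKD at bid) = SGD 3,268,158.74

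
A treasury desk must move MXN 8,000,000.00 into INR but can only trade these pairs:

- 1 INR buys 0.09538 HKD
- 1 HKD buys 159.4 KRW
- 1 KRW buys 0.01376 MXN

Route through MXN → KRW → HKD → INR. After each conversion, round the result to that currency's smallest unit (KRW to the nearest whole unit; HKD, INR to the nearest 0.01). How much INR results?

MXN 8,000,000.00 ÷ 0.01376 = KRW 581,395,349
KRW 581,395,349 ÷ 159.4 = HKD 3,647,398.68
HKD 3,647,398.68 ÷ 0.09538 = INR 38,240,707.49

INR 38,240,707.49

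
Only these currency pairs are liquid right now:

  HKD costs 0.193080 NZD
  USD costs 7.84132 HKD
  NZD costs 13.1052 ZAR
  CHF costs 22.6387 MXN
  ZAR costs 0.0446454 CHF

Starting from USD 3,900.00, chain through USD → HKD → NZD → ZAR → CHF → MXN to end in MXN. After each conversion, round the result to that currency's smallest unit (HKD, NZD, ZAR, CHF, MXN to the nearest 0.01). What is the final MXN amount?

MXN 78,210.14

USD 3,900.00 × 7.84132 = HKD 30,581.15
HKD 30,581.15 × 0.193080 = NZD 5,904.61
NZD 5,904.61 × 13.1052 = ZAR 77,381.09
ZAR 77,381.09 × 0.0446454 = CHF 3,454.71
CHF 3,454.71 × 22.6387 = MXN 78,210.14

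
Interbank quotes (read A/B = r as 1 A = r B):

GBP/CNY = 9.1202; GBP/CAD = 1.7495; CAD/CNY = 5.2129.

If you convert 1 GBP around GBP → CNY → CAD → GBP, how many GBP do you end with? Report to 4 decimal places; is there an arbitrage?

1.0000 (no arbitrage)

Around GBP → CNY → CAD → GBP: 1 × 9.1202 ÷ 5.2129 ÷ 1.7495 = 1.000025
Product ≈ 1 (deviation 0.003%, within rounding noise).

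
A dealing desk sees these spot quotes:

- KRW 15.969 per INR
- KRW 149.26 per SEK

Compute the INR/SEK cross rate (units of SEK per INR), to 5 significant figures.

INR/SEK = 0.10699

1 INR × 15.969 = 15.969 KRW
15.969 KRW ÷ 149.26 = 0.106988 SEK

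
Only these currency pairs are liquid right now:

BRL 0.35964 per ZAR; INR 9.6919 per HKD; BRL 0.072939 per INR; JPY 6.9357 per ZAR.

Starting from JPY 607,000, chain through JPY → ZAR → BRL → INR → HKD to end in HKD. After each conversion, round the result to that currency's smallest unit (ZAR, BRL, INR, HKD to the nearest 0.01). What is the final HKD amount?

JPY 607,000 ÷ 6.9357 = ZAR 87,518.20
ZAR 87,518.20 × 0.35964 = BRL 31,475.05
BRL 31,475.05 ÷ 0.072939 = INR 431,525.66
INR 431,525.66 ÷ 9.6919 = HKD 44,524.36

HKD 44,524.36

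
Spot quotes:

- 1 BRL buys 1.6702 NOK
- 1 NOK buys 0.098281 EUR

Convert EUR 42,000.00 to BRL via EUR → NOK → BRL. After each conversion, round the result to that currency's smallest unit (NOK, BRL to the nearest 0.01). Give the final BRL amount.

BRL 255,865.21

EUR 42,000.00 ÷ 0.098281 = NOK 427,346.08
NOK 427,346.08 ÷ 1.6702 = BRL 255,865.21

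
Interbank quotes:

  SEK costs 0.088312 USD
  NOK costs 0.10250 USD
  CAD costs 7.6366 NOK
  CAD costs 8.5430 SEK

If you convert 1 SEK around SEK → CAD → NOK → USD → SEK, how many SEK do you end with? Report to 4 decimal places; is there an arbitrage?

1.0375 (arbitrage exists)

Around SEK → CAD → NOK → USD → SEK: 1 ÷ 8.5430 × 7.6366 × 0.10250 ÷ 0.088312 = 1.037514
Product > 1; profitable direction is SEK → CAD → NOK → USD → SEK.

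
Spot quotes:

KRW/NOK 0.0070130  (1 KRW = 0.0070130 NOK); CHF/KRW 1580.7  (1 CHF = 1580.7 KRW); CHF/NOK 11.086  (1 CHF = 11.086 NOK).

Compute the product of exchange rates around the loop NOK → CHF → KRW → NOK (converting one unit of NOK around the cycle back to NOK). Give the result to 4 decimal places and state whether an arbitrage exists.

Around NOK → CHF → KRW → NOK: 1 ÷ 11.086 × 1580.7 × 0.0070130 = 0.999950
Product ≈ 1 (deviation 0.005%, within rounding noise).

1.0000 (no arbitrage)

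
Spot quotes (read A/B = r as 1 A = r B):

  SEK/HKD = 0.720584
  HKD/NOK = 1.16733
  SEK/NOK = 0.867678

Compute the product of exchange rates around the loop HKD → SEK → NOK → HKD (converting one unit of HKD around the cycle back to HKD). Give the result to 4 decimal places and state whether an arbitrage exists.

1.0315 (arbitrage exists)

Around HKD → SEK → NOK → HKD: 1 ÷ 0.720584 × 0.867678 ÷ 1.16733 = 1.031526
Product > 1; profitable direction is HKD → SEK → NOK → HKD.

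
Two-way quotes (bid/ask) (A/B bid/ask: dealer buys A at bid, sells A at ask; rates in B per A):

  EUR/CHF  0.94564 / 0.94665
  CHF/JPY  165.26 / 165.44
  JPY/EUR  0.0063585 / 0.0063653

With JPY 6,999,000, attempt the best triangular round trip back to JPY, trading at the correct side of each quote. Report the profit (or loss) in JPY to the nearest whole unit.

Net profit: JPY 21,809

Best loop JPY → CHF → EUR → JPY:
JPY 6,999,000 ÷ 165.44 (buy CHF at ask) = CHF 42,305.37
CHF 42,305.37 ÷ 0.94665 (buy EUR at ask) = EUR 44,689.56
EUR 44,689.56 ÷ 0.0063653 (buy JPY at ask) = JPY 7,020,809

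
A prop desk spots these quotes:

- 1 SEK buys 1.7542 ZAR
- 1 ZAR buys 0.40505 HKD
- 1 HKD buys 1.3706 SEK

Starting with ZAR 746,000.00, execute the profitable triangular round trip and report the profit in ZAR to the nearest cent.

Profit: ZAR 20,020.44

Profitable loop is ZAR → SEK → HKD → ZAR:
ZAR 746,000.00 ÷ 1.7542 = SEK 425,265.08
SEK 425,265.08 ÷ 1.3706 = HKD 310,276.58
HKD 310,276.58 ÷ 0.40505 = ZAR 766,020.44
Profit = ZAR 766,020.44 − ZAR 746,000.00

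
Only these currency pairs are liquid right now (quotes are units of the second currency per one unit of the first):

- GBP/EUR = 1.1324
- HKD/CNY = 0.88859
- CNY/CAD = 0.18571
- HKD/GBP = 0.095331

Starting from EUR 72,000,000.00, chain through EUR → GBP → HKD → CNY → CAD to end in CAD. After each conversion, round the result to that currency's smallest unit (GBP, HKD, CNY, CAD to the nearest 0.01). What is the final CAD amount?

EUR 72,000,000.00 ÷ 1.1324 = GBP 63,581,773.23
GBP 63,581,773.23 ÷ 0.095331 = HKD 666,958,001.38
HKD 666,958,001.38 × 0.88859 = CNY 592,652,210.45
CNY 592,652,210.45 × 0.18571 = CAD 110,061,442.00

CAD 110,061,442.00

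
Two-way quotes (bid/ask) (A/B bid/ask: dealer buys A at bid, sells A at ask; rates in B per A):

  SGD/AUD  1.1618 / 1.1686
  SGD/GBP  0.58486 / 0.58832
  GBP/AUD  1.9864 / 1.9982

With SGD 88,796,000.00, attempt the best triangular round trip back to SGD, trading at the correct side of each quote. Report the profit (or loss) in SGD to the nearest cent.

Best loop SGD → GBP → AUD → SGD:
SGD 88,796,000.00 × 0.58486 (sell SGD at bid) = GBP 51,933,228.56
GBP 51,933,228.56 × 1.9864 (sell GBP at bid) = AUD 103,160,165.21
AUD 103,160,165.21 ÷ 1.1686 (buy SGD at ask) = SGD 88,276,711.63

Net result: SGD -519,288.37 (no profitable arbitrage after spreads)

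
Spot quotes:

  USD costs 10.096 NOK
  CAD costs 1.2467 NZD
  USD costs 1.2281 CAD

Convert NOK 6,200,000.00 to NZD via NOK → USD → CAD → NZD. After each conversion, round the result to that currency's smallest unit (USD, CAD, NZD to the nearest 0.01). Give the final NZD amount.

NOK 6,200,000.00 ÷ 10.096 = USD 614,104.60
USD 614,104.60 × 1.2281 = CAD 754,181.86
CAD 754,181.86 × 1.2467 = NZD 940,238.52

NZD 940,238.52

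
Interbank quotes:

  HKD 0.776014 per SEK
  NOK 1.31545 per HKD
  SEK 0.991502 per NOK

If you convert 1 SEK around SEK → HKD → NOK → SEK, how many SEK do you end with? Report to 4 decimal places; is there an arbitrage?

Around SEK → HKD → NOK → SEK: 1 × 0.776014 × 1.31545 × 0.991502 = 1.012133
Product > 1; profitable direction is SEK → HKD → NOK → SEK.

1.0121 (arbitrage exists)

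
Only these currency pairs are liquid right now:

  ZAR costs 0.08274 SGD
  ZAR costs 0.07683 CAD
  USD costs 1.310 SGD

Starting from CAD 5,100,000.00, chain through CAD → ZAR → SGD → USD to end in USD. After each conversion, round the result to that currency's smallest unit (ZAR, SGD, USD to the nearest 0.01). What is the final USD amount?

USD 4,192,601.29

CAD 5,100,000.00 ÷ 0.07683 = ZAR 66,380,320.19
ZAR 66,380,320.19 × 0.08274 = SGD 5,492,307.69
SGD 5,492,307.69 ÷ 1.310 = USD 4,192,601.29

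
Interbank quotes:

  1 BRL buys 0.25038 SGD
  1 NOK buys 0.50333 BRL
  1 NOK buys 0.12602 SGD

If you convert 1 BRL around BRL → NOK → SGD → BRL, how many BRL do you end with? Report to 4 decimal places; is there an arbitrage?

1.0000 (no arbitrage)

Around BRL → NOK → SGD → BRL: 1 ÷ 0.50333 × 0.12602 ÷ 0.25038 = 0.999970
Product ≈ 1 (deviation 0.003%, within rounding noise).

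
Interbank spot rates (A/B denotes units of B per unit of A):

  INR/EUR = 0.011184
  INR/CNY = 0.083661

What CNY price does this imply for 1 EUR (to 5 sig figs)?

EUR/CNY = 7.4804

1 EUR ÷ 0.011184 = 89.4134 INR
89.4134 INR × 0.083661 = 7.48042 CNY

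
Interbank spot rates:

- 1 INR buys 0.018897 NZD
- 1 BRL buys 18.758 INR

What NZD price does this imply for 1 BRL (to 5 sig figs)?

1 BRL × 18.758 = 18.758 INR
18.758 INR × 0.018897 = 0.35447 NZD

BRL/NZD = 0.35447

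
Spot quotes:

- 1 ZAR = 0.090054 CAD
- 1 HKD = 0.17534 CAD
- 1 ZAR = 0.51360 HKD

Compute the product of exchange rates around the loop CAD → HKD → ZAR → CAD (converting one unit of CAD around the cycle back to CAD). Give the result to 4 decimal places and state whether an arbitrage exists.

1.0000 (no arbitrage)

Around CAD → HKD → ZAR → CAD: 1 ÷ 0.17534 ÷ 0.51360 × 0.090054 = 0.999993
Product ≈ 1 (deviation 0.001%, within rounding noise).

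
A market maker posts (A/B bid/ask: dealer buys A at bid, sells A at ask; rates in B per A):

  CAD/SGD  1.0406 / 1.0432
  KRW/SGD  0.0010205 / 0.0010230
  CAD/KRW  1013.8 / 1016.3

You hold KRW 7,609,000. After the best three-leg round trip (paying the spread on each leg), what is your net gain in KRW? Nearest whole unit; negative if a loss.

Best loop KRW → CAD → SGD → KRW:
KRW 7,609,000 ÷ 1016.3 (buy CAD at ask) = CAD 7,486.96
CAD 7,486.96 × 1.0406 (sell CAD at bid) = SGD 7,790.93
SGD 7,790.93 ÷ 0.0010230 (buy KRW at ask) = KRW 7,615,770

Net profit: KRW 6,770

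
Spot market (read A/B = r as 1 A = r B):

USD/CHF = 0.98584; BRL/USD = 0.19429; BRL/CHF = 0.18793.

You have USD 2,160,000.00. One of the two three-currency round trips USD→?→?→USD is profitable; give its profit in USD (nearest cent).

Profitable loop is USD → CHF → BRL → USD:
USD 2,160,000.00 × 0.98584 = CHF 2,129,414.40
CHF 2,129,414.40 ÷ 0.18793 = BRL 11,330,891.29
BRL 11,330,891.29 × 0.19429 = USD 2,201,478.87
Profit = USD 2,201,478.87 − USD 2,160,000.00

Profit: USD 41,478.87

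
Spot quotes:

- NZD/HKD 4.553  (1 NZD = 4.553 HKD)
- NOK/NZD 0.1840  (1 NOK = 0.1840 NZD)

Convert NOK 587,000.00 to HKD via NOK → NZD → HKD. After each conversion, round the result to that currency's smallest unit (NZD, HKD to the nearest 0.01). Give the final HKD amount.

HKD 491,760.42

NOK 587,000.00 × 0.1840 = NZD 108,008.00
NZD 108,008.00 × 4.553 = HKD 491,760.42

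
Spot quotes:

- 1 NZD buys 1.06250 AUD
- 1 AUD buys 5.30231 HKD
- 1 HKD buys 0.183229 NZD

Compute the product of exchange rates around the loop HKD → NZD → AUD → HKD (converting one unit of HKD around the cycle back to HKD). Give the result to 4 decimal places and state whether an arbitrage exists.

1.0323 (arbitrage exists)

Around HKD → NZD → AUD → HKD: 1 × 0.183229 × 1.06250 × 5.30231 = 1.032258
Product > 1; profitable direction is HKD → NZD → AUD → HKD.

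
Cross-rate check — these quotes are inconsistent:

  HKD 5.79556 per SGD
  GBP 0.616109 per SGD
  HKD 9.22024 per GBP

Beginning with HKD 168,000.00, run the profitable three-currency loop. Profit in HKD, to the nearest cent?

Profit: HKD 3,397.67

Profitable loop is HKD → GBP → SGD → HKD:
HKD 168,000.00 ÷ 9.22024 = GBP 18,220.78
GBP 18,220.78 ÷ 0.616109 = SGD 29,573.96
SGD 29,573.96 × 5.79556 = HKD 171,397.67
Profit = HKD 171,397.67 − HKD 168,000.00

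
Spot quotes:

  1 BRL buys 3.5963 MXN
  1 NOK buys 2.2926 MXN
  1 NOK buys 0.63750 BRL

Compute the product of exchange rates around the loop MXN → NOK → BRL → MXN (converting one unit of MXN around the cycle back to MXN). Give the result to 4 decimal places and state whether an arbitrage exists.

1.0000 (no arbitrage)

Around MXN → NOK → BRL → MXN: 1 ÷ 2.2926 × 0.63750 × 3.5963 = 1.000018
Product ≈ 1 (deviation 0.002%, within rounding noise).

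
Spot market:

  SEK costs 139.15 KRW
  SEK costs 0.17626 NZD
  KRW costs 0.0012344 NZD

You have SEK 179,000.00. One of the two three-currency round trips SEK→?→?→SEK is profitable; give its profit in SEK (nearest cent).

Profitable loop is SEK → NZD → KRW → SEK:
SEK 179,000.00 × 0.17626 = NZD 31,550.54
NZD 31,550.54 ÷ 0.0012344 = KRW 25,559,413
KRW 25,559,413 ÷ 139.15 = SEK 183,682.45
Profit = SEK 183,682.45 − SEK 179,000.00

Profit: SEK 4,682.45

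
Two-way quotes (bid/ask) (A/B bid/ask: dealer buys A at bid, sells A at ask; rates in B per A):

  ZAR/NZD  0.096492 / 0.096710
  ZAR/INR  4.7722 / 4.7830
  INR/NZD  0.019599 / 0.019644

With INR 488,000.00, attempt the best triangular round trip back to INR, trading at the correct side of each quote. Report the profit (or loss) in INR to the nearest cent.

Best loop INR → ZAR → NZD → INR:
INR 488,000.00 ÷ 4.7830 (buy ZAR at ask) = ZAR 102,028.02
ZAR 102,028.02 × 0.096492 (sell ZAR at bid) = NZD 9,844.89
NZD 9,844.89 ÷ 0.019644 (buy INR at ask) = INR 501,165.10

Net profit: INR 13,165.10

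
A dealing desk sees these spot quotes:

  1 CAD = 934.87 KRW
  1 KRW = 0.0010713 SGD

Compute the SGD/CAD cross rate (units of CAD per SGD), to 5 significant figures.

SGD/CAD = 0.99848

1 SGD ÷ 0.0010713 = 933.445 KRW
933.445 KRW ÷ 934.87 = 0.998476 CAD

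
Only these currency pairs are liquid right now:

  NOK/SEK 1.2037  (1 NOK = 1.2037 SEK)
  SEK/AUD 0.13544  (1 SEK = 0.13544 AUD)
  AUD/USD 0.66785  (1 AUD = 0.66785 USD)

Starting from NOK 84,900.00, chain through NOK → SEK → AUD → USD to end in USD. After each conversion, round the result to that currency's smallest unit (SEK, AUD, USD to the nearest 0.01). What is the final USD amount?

NOK 84,900.00 × 1.2037 = SEK 102,194.13
SEK 102,194.13 × 0.13544 = AUD 13,841.17
AUD 13,841.17 × 0.66785 = USD 9,243.83

USD 9,243.83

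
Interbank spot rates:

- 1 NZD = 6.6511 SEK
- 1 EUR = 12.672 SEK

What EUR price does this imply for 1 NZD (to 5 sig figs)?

NZD/EUR = 0.52487

1 NZD × 6.6511 = 6.6511 SEK
6.6511 SEK ÷ 12.672 = 0.524866 EUR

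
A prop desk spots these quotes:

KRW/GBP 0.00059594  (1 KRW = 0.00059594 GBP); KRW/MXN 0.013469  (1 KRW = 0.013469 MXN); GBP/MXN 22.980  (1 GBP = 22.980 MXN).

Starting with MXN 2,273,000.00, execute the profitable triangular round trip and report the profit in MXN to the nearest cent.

Profit: MXN 38,088.86

Profitable loop is MXN → KRW → GBP → MXN:
MXN 2,273,000.00 ÷ 0.013469 = KRW 168,757,888
KRW 168,757,888 × 0.00059594 = GBP 100,569.58
GBP 100,569.58 × 22.980 = MXN 2,311,088.86
Profit = MXN 2,311,088.86 − MXN 2,273,000.00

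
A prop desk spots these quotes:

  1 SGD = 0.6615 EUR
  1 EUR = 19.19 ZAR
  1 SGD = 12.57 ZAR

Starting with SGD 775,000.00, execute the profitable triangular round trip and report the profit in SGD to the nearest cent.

Profitable loop is SGD → EUR → ZAR → SGD:
SGD 775,000.00 × 0.6615 = EUR 512,662.50
EUR 512,662.50 × 19.19 = ZAR 9,837,993.38
ZAR 9,837,993.38 ÷ 12.57 = SGD 782,656.59
Profit = SGD 782,656.59 − SGD 775,000.00

Profit: SGD 7,656.59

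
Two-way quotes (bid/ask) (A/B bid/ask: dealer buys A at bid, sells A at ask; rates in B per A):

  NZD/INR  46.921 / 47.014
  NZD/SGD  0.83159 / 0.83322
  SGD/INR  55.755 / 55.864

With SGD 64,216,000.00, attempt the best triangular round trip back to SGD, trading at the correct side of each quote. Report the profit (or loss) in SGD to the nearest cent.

Net profit: SGD 515,965.57

Best loop SGD → NZD → INR → SGD:
SGD 64,216,000.00 ÷ 0.83322 (buy NZD at ask) = NZD 77,069,681.48
NZD 77,069,681.48 × 46.921 (sell NZD at bid) = INR 3,616,186,524.57
INR 3,616,186,524.57 ÷ 55.864 (buy SGD at ask) = SGD 64,731,965.57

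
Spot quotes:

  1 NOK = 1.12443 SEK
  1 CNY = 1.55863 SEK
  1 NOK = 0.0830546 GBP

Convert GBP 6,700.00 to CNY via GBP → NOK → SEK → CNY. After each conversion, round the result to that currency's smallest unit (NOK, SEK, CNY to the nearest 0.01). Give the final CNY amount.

CNY 58,196.99

GBP 6,700.00 ÷ 0.0830546 = NOK 80,669.82
NOK 80,669.82 × 1.12443 = SEK 90,707.57
SEK 90,707.57 ÷ 1.55863 = CNY 58,196.99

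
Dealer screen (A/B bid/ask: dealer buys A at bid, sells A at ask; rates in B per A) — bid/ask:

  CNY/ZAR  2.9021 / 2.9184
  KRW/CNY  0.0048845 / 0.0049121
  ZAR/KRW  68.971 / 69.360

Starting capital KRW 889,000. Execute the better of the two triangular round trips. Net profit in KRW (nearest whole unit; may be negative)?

Net profit: KRW 5,089

Best loop KRW → ZAR → CNY → KRW:
KRW 889,000 ÷ 69.360 (buy ZAR at ask) = ZAR 12,817.19
ZAR 12,817.19 ÷ 2.9184 (buy CNY at ask) = CNY 4,391.85
CNY 4,391.85 ÷ 0.0049121 (buy KRW at ask) = KRW 894,089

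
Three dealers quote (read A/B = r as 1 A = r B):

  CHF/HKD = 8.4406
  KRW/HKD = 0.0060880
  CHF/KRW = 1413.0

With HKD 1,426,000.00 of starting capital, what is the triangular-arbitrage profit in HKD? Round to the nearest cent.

Profit: HKD 27,325.89

Profitable loop is HKD → CHF → KRW → HKD:
HKD 1,426,000.00 ÷ 8.4406 = CHF 168,945.34
CHF 168,945.34 × 1413.0 = KRW 238,719,759
KRW 238,719,759 × 0.0060880 = HKD 1,453,325.89
Profit = HKD 1,453,325.89 − HKD 1,426,000.00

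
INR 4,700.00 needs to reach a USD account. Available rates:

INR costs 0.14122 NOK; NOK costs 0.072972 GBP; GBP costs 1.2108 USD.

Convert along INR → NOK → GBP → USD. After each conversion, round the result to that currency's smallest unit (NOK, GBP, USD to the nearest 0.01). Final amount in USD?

USD 58.64

INR 4,700.00 × 0.14122 = NOK 663.73
NOK 663.73 × 0.072972 = GBP 48.43
GBP 48.43 × 1.2108 = USD 58.64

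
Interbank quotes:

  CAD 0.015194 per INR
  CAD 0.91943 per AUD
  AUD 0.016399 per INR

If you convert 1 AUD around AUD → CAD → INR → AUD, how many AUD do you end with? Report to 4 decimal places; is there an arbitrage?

Around AUD → CAD → INR → AUD: 1 × 0.91943 ÷ 0.015194 × 0.016399 = 0.992348
Product < 1; profitable direction is AUD → INR → CAD → AUD.

0.9923 (arbitrage exists)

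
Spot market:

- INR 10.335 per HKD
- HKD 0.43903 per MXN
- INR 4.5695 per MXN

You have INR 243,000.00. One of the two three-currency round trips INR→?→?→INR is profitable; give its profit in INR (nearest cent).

Profit: INR 1,720.46

Profitable loop is INR → HKD → MXN → INR:
INR 243,000.00 ÷ 10.335 = HKD 23,512.34
HKD 23,512.34 ÷ 0.43903 = MXN 53,555.19
MXN 53,555.19 × 4.5695 = INR 244,720.46
Profit = INR 244,720.46 − INR 243,000.00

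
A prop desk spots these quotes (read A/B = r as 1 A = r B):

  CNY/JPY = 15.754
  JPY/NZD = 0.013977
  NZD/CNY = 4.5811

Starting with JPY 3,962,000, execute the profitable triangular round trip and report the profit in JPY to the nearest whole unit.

Profitable loop is JPY → NZD → CNY → JPY:
JPY 3,962,000 × 0.013977 = NZD 55,376.87
NZD 55,376.87 × 4.5811 = CNY 253,687.00
CNY 253,687.00 × 15.754 = JPY 3,996,585
Profit = JPY 3,996,585 − JPY 3,962,000

Profit: JPY 34,585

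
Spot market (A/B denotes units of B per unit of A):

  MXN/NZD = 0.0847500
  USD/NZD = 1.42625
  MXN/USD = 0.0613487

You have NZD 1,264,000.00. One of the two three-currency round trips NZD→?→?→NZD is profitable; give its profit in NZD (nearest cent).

Profitable loop is NZD → MXN → USD → NZD:
NZD 1,264,000.00 ÷ 0.0847500 = MXN 14,914,454.28
MXN 14,914,454.28 × 0.0613487 = USD 914,982.38
USD 914,982.38 × 1.42625 = NZD 1,304,993.62
Profit = NZD 1,304,993.62 − NZD 1,264,000.00

Profit: NZD 40,993.62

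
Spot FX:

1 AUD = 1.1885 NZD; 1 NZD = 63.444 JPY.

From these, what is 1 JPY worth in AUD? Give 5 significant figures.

JPY/AUD = 0.013262

1 JPY ÷ 63.444 = 0.0157619 NZD
0.0157619 NZD ÷ 1.1885 = 0.013262 AUD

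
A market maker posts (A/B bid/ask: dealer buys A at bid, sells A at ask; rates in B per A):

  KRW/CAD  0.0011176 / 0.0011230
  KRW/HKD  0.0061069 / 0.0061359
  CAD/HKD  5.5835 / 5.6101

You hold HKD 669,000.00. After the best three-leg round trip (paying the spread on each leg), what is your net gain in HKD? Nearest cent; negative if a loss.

Net profit: HKD 11,363.11

Best loop HKD → KRW → CAD → HKD:
HKD 669,000.00 ÷ 0.0061359 (buy KRW at ask) = KRW 109,030,460
KRW 109,030,460 × 0.0011176 (sell KRW at bid) = CAD 121,852.44
CAD 121,852.44 × 5.5835 (sell CAD at bid) = HKD 680,363.11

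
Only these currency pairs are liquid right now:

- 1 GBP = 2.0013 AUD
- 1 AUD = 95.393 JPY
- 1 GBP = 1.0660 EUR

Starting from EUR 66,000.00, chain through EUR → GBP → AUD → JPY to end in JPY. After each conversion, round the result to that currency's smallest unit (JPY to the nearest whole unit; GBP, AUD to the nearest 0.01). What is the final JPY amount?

JPY 11,819,945

EUR 66,000.00 ÷ 1.0660 = GBP 61,913.70
GBP 61,913.70 × 2.0013 = AUD 123,907.89
AUD 123,907.89 × 95.393 = JPY 11,819,945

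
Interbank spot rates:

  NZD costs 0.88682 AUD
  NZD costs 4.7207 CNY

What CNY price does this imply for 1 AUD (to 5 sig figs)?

1 AUD ÷ 0.88682 = 1.12762 NZD
1.12762 NZD × 4.7207 = 5.32318 CNY

AUD/CNY = 5.3232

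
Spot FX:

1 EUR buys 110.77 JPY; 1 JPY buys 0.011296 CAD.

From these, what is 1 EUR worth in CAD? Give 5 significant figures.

EUR/CAD = 1.2513

1 EUR × 110.77 = 110.77 JPY
110.77 JPY × 0.011296 = 1.25126 CAD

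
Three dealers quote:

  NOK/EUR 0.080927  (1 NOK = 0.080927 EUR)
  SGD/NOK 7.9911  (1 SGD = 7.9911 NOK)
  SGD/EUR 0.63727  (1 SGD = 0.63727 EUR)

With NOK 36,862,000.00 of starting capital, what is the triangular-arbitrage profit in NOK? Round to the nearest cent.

Profit: NOK 545,219.43

Profitable loop is NOK → EUR → SGD → NOK:
NOK 36,862,000.00 × 0.080927 = EUR 2,983,131.07
EUR 2,983,131.07 ÷ 0.63727 = SGD 4,681,110.16
SGD 4,681,110.16 × 7.9911 = NOK 37,407,219.43
Profit = NOK 37,407,219.43 − NOK 36,862,000.00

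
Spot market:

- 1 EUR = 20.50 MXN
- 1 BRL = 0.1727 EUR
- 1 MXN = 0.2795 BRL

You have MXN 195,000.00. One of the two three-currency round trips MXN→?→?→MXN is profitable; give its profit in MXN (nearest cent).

Profit: MXN 2,063.69

Profitable loop is MXN → EUR → BRL → MXN:
MXN 195,000.00 ÷ 20.50 = EUR 9,512.20
EUR 9,512.20 ÷ 0.1727 = BRL 55,079.30
BRL 55,079.30 ÷ 0.2795 = MXN 197,063.69
Profit = MXN 197,063.69 − MXN 195,000.00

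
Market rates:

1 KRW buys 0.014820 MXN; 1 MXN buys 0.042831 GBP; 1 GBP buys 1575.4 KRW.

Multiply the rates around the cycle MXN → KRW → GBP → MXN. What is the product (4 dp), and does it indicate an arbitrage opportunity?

1.0000 (no arbitrage)

Around MXN → KRW → GBP → MXN: 1 ÷ 0.014820 ÷ 1575.4 ÷ 0.042831 = 1.000006
Product ≈ 1 (deviation 0.001%, within rounding noise).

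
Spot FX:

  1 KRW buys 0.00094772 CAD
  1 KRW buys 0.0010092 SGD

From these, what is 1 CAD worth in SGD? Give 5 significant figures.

1 CAD ÷ 0.00094772 = 1055.16 KRW
1055.16 KRW × 0.0010092 = 1.06487 SGD

CAD/SGD = 1.0649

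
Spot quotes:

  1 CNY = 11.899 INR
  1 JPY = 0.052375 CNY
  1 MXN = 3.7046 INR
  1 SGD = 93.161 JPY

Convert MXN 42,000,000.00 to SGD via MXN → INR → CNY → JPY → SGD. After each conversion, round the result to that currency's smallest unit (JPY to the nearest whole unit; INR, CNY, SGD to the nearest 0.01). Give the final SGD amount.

MXN 42,000,000.00 × 3.7046 = INR 155,593,200.00
INR 155,593,200.00 ÷ 11.899 = CNY 13,076,157.66
CNY 13,076,157.66 ÷ 0.052375 = JPY 249,664,108
JPY 249,664,108 ÷ 93.161 = SGD 2,679,920.87

SGD 2,679,920.87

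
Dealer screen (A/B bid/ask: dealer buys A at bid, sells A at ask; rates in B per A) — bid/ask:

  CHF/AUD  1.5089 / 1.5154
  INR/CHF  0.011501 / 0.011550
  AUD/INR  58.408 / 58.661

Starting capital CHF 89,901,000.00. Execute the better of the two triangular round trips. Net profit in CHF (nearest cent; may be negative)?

Net profit: CHF 1,223,030.34

Best loop CHF → AUD → INR → CHF:
CHF 89,901,000.00 × 1.5089 (sell CHF at bid) = AUD 135,651,618.90
AUD 135,651,618.90 × 58.408 (sell AUD at bid) = INR 7,923,139,756.71
INR 7,923,139,756.71 × 0.011501 (sell INR at bid) = CHF 91,124,030.34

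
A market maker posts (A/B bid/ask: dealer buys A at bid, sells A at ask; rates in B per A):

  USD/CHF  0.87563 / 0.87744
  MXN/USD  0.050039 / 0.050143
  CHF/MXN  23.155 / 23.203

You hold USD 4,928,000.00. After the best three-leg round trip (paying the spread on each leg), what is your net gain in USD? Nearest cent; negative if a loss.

Net profit: USD 71,709.13

Best loop USD → CHF → MXN → USD:
USD 4,928,000.00 × 0.87563 (sell USD at bid) = CHF 4,315,104.64
CHF 4,315,104.64 × 23.155 (sell CHF at bid) = MXN 99,916,247.94
MXN 99,916,247.94 × 0.050039 (sell MXN at bid) = USD 4,999,709.13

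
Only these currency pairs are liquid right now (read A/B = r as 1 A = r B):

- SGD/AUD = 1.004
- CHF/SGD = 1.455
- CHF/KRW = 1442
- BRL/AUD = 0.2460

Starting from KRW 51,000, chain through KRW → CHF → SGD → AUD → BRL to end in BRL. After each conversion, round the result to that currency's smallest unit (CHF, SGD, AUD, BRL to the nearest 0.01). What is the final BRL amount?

BRL 210.04

KRW 51,000 ÷ 1442 = CHF 35.37
CHF 35.37 × 1.455 = SGD 51.46
SGD 51.46 × 1.004 = AUD 51.67
AUD 51.67 ÷ 0.2460 = BRL 210.04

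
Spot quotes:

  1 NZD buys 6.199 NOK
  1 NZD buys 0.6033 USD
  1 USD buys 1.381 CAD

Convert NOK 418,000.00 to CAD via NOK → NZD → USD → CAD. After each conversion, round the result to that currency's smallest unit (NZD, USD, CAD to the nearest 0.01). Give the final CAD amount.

NOK 418,000.00 ÷ 6.199 = NZD 67,430.23
NZD 67,430.23 × 0.6033 = USD 40,680.66
USD 40,680.66 × 1.381 = CAD 56,179.99

CAD 56,179.99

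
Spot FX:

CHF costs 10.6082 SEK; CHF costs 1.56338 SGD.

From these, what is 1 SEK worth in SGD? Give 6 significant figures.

1 SEK ÷ 10.6082 = 0.0942667 CHF
0.0942667 CHF × 1.56338 = 0.147375 SGD

SEK/SGD = 0.147375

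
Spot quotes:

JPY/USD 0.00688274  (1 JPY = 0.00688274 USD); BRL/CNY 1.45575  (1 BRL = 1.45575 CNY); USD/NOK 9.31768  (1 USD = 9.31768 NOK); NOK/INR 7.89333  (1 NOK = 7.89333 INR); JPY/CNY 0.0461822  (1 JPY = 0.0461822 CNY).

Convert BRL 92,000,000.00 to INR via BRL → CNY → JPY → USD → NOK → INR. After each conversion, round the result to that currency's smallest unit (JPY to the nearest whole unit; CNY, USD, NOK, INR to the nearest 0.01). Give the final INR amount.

INR 1,468,011,384.80

BRL 92,000,000.00 × 1.45575 = CNY 133,929,000.00
CNY 133,929,000.00 ÷ 0.0461822 = JPY 2,900,013,425
JPY 2,900,013,425 × 0.00688274 = USD 19,960,038.40
USD 19,960,038.40 × 9.31768 = NOK 185,981,250.60
NOK 185,981,250.60 × 7.89333 = INR 1,468,011,384.80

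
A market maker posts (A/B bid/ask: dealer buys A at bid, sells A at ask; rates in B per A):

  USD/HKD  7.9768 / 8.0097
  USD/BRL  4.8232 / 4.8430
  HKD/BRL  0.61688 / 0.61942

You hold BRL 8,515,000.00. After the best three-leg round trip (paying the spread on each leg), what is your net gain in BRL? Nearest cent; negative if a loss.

Net profit: BRL 136,662.65

Best loop BRL → USD → HKD → BRL:
BRL 8,515,000.00 ÷ 4.8430 (buy USD at ask) = USD 1,758,207.72
USD 1,758,207.72 × 7.9768 (sell USD at bid) = HKD 14,024,871.36
HKD 14,024,871.36 × 0.61688 (sell HKD at bid) = BRL 8,651,662.65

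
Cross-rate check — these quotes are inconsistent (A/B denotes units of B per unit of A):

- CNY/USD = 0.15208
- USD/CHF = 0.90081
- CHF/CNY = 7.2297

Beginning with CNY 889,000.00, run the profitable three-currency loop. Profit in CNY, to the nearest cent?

Profitable loop is CNY → CHF → USD → CNY:
CNY 889,000.00 ÷ 7.2297 = CHF 122,964.99
CHF 122,964.99 ÷ 0.90081 = USD 136,504.91
USD 136,504.91 ÷ 0.15208 = CNY 897,586.23
Profit = CNY 897,586.23 − CNY 889,000.00

Profit: CNY 8,586.23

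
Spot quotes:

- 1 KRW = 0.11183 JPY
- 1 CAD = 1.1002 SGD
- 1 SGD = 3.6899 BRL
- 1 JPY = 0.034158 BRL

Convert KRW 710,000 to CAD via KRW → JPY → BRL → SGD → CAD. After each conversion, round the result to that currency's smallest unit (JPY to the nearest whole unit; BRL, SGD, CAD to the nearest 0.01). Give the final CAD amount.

KRW 710,000 × 0.11183 = JPY 79,399
JPY 79,399 × 0.034158 = BRL 2,712.11
BRL 2,712.11 ÷ 3.6899 = SGD 735.01
SGD 735.01 ÷ 1.1002 = CAD 668.07

CAD 668.07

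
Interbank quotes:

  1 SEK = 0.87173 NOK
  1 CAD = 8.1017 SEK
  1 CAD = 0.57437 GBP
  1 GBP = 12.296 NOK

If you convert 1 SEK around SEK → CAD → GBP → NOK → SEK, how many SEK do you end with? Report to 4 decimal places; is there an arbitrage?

Around SEK → CAD → GBP → NOK → SEK: 1 ÷ 8.1017 × 0.57437 × 12.296 ÷ 0.87173 = 0.999994
Product ≈ 1 (deviation 0.001%, within rounding noise).

1.0000 (no arbitrage)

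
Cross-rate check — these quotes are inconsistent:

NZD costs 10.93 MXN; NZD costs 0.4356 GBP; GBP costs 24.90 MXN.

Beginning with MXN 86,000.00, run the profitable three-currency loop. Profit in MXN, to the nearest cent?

Profit: MXN 662.54

Profitable loop is MXN → GBP → NZD → MXN:
MXN 86,000.00 ÷ 24.90 = GBP 3,453.82
GBP 3,453.82 ÷ 0.4356 = NZD 7,928.87
NZD 7,928.87 × 10.93 = MXN 86,662.54
Profit = MXN 86,662.54 − MXN 86,000.00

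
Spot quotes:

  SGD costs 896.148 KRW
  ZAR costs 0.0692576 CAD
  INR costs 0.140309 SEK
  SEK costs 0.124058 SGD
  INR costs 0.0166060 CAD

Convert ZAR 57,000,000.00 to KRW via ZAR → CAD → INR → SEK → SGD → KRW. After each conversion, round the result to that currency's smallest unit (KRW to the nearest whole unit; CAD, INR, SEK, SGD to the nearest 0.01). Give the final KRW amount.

KRW 3,708,235,475

ZAR 57,000,000.00 × 0.0692576 = CAD 3,947,683.20
CAD 3,947,683.20 ÷ 0.0166060 = INR 237,726,315.79
INR 237,726,315.79 × 0.140309 = SEK 33,355,141.64
SEK 33,355,141.64 × 0.124058 = SGD 4,137,972.16
SGD 4,137,972.16 × 896.148 = KRW 3,708,235,475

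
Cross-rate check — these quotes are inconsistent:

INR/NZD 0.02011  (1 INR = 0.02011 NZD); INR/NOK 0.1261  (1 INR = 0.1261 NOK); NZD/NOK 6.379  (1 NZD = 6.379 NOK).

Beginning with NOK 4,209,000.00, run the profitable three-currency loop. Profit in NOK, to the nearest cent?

Profit: NOK 72,821.04

Profitable loop is NOK → INR → NZD → NOK:
NOK 4,209,000.00 ÷ 0.1261 = INR 33,378,271.21
INR 33,378,271.21 × 0.02011 = NZD 671,237.03
NZD 671,237.03 × 6.379 = NOK 4,281,821.04
Profit = NOK 4,281,821.04 − NOK 4,209,000.00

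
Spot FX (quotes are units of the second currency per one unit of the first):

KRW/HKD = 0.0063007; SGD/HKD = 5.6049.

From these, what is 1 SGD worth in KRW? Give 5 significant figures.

SGD/KRW = 889.57

1 SGD × 5.6049 = 5.6049 HKD
5.6049 HKD ÷ 0.0063007 = 889.568 KRW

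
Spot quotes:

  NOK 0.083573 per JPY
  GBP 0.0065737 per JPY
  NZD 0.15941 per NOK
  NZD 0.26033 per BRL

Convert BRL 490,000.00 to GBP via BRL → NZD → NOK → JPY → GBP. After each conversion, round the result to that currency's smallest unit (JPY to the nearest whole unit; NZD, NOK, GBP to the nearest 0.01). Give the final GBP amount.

GBP 62,943.17

BRL 490,000.00 × 0.26033 = NZD 127,561.70
NZD 127,561.70 ÷ 0.15941 = NOK 800,211.40
NOK 800,211.40 ÷ 0.083573 = JPY 9,574,999
JPY 9,574,999 × 0.0065737 = GBP 62,943.17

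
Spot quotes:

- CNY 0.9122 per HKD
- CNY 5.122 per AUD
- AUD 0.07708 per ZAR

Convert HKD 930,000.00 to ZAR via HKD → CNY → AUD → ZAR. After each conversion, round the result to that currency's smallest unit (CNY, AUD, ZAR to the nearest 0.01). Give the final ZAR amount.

ZAR 2,148,778.93

HKD 930,000.00 × 0.9122 = CNY 848,346.00
CNY 848,346.00 ÷ 5.122 = AUD 165,627.88
AUD 165,627.88 ÷ 0.07708 = ZAR 2,148,778.93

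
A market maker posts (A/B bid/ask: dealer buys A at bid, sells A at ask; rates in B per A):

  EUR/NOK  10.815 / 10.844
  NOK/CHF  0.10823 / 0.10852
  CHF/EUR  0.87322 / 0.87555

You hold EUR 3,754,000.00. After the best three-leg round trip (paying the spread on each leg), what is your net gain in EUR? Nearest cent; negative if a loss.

Net profit: EUR 83,002.88

Best loop EUR → NOK → CHF → EUR:
EUR 3,754,000.00 × 10.815 (sell EUR at bid) = NOK 40,599,510.00
NOK 40,599,510.00 × 0.10823 (sell NOK at bid) = CHF 4,394,084.97
CHF 4,394,084.97 × 0.87322 (sell CHF at bid) = EUR 3,837,002.88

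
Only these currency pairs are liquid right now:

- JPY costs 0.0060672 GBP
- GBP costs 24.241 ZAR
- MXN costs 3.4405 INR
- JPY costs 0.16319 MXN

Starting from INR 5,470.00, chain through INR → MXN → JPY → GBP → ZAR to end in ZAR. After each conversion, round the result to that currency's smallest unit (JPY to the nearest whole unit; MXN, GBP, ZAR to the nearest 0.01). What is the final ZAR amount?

ZAR 1,432.89

INR 5,470.00 ÷ 3.4405 = MXN 1,589.89
MXN 1,589.89 ÷ 0.16319 = JPY 9,743
JPY 9,743 × 0.0060672 = GBP 59.11
GBP 59.11 × 24.241 = ZAR 1,432.89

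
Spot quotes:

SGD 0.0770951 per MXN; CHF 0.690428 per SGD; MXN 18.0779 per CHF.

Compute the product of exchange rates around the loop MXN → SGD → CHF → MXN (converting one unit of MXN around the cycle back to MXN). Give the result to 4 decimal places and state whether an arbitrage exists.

Around MXN → SGD → CHF → MXN: 1 × 0.0770951 × 0.690428 × 18.0779 = 0.962262
Product < 1; profitable direction is MXN → CHF → SGD → MXN.

0.9623 (arbitrage exists)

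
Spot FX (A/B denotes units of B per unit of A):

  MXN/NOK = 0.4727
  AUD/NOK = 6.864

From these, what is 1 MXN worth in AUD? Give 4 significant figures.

1 MXN × 0.4727 = 0.4727 NOK
0.4727 NOK ÷ 6.864 = 0.0688666 AUD

MXN/AUD = 0.06887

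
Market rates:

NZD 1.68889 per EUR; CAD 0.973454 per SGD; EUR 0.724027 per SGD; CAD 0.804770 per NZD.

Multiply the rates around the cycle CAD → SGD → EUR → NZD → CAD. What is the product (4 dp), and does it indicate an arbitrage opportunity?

Around CAD → SGD → EUR → NZD → CAD: 1 ÷ 0.973454 × 0.724027 × 1.68889 × 0.804770 = 1.010910
Product > 1; profitable direction is CAD → SGD → EUR → NZD → CAD.

1.0109 (arbitrage exists)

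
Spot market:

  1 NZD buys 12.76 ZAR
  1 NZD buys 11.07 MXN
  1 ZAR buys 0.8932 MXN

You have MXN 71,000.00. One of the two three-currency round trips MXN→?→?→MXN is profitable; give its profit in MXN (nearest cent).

Profit: MXN 2,098.78

Profitable loop is MXN → NZD → ZAR → MXN:
MXN 71,000.00 ÷ 11.07 = NZD 6,413.73
NZD 6,413.73 × 12.76 = ZAR 81,839.21
ZAR 81,839.21 × 0.8932 = MXN 73,098.78
Profit = MXN 73,098.78 − MXN 71,000.00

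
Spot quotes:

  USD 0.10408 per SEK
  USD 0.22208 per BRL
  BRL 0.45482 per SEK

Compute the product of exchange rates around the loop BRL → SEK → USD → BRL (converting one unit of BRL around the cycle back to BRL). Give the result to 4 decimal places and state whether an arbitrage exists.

1.0304 (arbitrage exists)

Around BRL → SEK → USD → BRL: 1 ÷ 0.45482 × 0.10408 ÷ 0.22208 = 1.030429
Product > 1; profitable direction is BRL → SEK → USD → BRL.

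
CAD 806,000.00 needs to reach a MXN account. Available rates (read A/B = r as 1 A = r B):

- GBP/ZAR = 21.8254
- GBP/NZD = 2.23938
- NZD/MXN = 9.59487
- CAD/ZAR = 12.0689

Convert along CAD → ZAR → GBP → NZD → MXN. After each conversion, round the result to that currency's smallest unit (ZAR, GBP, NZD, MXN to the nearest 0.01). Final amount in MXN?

MXN 9,576,513.19

CAD 806,000.00 × 12.0689 = ZAR 9,727,533.40
ZAR 9,727,533.40 ÷ 21.8254 = GBP 445,697.83
GBP 445,697.83 × 2.23938 = NZD 998,086.81
NZD 998,086.81 × 9.59487 = MXN 9,576,513.19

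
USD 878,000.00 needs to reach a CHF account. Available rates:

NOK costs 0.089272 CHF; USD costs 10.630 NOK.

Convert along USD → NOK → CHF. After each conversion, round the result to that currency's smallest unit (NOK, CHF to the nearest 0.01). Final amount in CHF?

CHF 833,188.07

USD 878,000.00 × 10.630 = NOK 9,333,140.00
NOK 9,333,140.00 × 0.089272 = CHF 833,188.07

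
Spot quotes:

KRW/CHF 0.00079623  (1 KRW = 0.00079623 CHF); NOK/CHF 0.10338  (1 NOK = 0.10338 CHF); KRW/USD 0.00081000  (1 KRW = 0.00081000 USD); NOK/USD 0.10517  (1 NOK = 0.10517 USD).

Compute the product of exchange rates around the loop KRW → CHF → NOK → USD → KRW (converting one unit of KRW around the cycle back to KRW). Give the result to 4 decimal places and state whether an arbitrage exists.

1.0000 (no arbitrage)

Around KRW → CHF → NOK → USD → KRW: 1 × 0.00079623 ÷ 0.10338 × 0.10517 ÷ 0.00081000 = 1.000020
Product ≈ 1 (deviation 0.002%, within rounding noise).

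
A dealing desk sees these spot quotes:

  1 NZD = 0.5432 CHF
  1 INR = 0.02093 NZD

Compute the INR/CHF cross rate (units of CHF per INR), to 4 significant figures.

INR/CHF = 0.01137

1 INR × 0.02093 = 0.02093 NZD
0.02093 NZD × 0.5432 = 0.0113692 CHF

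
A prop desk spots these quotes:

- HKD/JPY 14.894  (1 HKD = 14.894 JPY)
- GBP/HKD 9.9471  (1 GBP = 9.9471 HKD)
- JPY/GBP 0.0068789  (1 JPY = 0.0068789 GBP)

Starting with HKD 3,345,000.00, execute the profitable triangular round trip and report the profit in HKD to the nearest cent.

Profit: HKD 63,968.21

Profitable loop is HKD → JPY → GBP → HKD:
HKD 3,345,000.00 × 14.894 = JPY 49,820,430
JPY 49,820,430 × 0.0068789 = GBP 342,709.76
GBP 342,709.76 × 9.9471 = HKD 3,408,968.21
Profit = HKD 3,408,968.21 − HKD 3,345,000.00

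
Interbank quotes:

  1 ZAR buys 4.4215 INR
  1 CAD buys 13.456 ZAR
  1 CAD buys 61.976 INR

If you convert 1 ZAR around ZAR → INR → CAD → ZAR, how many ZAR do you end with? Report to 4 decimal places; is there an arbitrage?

Around ZAR → INR → CAD → ZAR: 1 × 4.4215 ÷ 61.976 × 13.456 = 0.959980
Product < 1; profitable direction is ZAR → CAD → INR → ZAR.

0.9600 (arbitrage exists)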